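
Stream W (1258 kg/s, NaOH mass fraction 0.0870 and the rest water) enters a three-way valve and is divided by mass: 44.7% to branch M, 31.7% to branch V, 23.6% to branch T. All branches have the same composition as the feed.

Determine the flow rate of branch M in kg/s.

Branch M flow = 0.447×1258 = 562.33 kg/s.

562.3 kg/s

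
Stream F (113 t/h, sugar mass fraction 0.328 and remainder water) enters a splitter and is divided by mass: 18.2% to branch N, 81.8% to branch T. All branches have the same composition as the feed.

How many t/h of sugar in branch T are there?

30.32 t/h

Branch T total = 0.818×113 = 92.434 t/h.
sugar in T = 0.328×92.434 = 30.318 t/h.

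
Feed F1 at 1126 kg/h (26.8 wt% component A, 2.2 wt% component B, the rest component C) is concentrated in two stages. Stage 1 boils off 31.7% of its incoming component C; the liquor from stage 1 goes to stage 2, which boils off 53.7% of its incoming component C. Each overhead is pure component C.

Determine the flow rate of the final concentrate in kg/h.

579.4 kg/h

component C in feed = 1126×0.710 = 799.46 kg/h.
After stage 1: component C left = (1−0.317)×799.46 = 546.03; stream total = 872.57 kg/h.
After stage 2: component C left = (1−0.537)×546.03 = 252.81; final concentrate = 579.35 kg/h.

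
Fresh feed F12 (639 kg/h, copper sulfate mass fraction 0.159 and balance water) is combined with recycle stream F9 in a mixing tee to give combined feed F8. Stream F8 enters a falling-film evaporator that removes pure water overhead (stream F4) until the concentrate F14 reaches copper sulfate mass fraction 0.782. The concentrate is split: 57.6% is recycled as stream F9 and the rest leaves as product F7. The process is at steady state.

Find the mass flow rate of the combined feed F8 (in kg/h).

Overall copper sulfate balance (none leaves overhead): copper sulfate in fresh feed = copper sulfate in product, i.e. 639×0.159 = (1−0.576)·F14·0.782.
F14 = 101.6/(0.782×0.424) = 306.43 kg/h.
Recycle F9 = 0.576×306.43 = 176.5 kg/h.
Combined feed F8 = 639 + 176.5 = 815.5 kg/h.

815.5 kg/h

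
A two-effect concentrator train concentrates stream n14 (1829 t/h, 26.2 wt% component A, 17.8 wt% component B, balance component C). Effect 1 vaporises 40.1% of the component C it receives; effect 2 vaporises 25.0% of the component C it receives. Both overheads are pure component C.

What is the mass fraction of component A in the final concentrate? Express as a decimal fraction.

0.379

component C in feed = 1829×0.560 = 1024.2 t/h.
After stage 1: component C left = (1−0.401)×1024.2 = 613.52; stream total = 1418.3 t/h.
After stage 2: component C left = (1−0.250)×613.52 = 460.14; final concentrate = 1264.9 t/h.
component A fraction = 479.2/1264.9 = 0.379.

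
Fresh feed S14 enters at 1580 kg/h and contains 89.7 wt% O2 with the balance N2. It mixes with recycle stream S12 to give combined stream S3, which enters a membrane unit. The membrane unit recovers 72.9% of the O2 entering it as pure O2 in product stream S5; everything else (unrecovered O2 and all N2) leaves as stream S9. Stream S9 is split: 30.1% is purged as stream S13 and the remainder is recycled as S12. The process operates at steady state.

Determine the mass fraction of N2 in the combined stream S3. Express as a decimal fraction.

0.236

N2 enters only via S14 and leaves only via the purge: 1580×0.103 = 0.301×(N2 in S9), and the membrane unit passes all N2, so N2 in S3 = N2 in S9 = 540.66 kg/h.
O2 in S3: m_A = 1580×0.897 + (1−0.301)·(1−0.729)·m_A, so m_A = 1417.3/0.8106 = 1748.5 kg/h.
S3 = 1748.5 + 540.66 = 2289.1 kg/h.
N2 fraction in S3 = 540.66/2289.1 = 0.236.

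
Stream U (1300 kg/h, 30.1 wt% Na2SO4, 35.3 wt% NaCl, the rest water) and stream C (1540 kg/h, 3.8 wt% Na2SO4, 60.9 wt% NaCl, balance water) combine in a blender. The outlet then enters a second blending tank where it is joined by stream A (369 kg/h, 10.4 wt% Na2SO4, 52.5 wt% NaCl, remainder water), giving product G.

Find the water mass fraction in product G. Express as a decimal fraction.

Overall, product flow = 3209 kg/h.
water in = 1300×0.346 + 1540×0.353 + 369×0.371 = 1130.3 kg/h.
water fraction in G = 0.352.

0.352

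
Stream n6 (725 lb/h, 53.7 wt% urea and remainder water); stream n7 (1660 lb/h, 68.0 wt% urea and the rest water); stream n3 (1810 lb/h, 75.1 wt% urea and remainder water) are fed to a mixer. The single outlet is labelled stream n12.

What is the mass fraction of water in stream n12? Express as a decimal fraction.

0.314

Total flow out = 725 + 1660 + 1810 = 4195 lb/h.
water in = 725×0.463 + 1660×0.320 + 1810×0.249 = 1317.6 lb/h.
water mass fraction in n12 = 1317.6/4195 = 0.314.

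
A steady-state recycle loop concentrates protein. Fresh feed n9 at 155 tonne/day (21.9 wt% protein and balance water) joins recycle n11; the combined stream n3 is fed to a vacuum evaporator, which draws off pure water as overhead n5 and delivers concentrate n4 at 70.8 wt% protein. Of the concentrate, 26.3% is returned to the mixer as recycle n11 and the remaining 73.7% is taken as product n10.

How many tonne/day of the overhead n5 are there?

Overall protein balance (none leaves overhead): protein in fresh feed = protein in product, i.e. 155×0.219 = (1−0.263)·n4·0.708.
n4 = 33.945/(0.708×0.737) = 65.054 tonne/day.
Recycle n11 = 0.263×65.054 = 17.109 tonne/day.
Combined feed n3 = 155 + 17.109 = 172.11 tonne/day.
Overhead n5 = n3 − n4 = 172.11 − 65.054 = 107.06 tonne/day.

107.1 tonne/day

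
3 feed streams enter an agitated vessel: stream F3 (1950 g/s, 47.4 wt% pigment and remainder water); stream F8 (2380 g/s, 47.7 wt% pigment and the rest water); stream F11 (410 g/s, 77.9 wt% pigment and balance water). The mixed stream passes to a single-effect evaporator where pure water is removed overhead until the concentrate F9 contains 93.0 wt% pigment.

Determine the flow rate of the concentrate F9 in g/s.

pigment entering = 1950×0.474 + 2380×0.477 + 410×0.779 = 2378.9 g/s.
All pigment reports to F9, so F9 = 2378.9/0.930 = 2558 g/s.

2558 g/s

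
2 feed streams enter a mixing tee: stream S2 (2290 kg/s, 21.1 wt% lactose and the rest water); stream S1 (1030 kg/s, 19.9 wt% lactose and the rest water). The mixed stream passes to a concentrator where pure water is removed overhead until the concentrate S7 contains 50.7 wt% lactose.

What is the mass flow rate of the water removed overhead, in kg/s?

1963 kg/s

lactose entering = 2290×0.211 + 1030×0.199 = 688.16 kg/s.
All lactose reports to S7, so S7 = 688.16/0.507 = 1357.3 kg/s.
Total feed = 3320 kg/s; overhead = 3320 − 1357.3 = 1962.7 kg/s.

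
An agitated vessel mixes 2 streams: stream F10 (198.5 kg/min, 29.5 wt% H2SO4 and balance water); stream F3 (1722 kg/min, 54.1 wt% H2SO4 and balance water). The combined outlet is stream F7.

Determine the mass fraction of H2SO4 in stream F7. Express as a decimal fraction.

0.5156

Total flow out = 198.5 + 1722 = 1920.5 kg/min.
H2SO4 in = 198.5×0.295 + 1722×0.541 = 990.16 kg/min.
H2SO4 mass fraction in F7 = 990.16/1920.5 = 0.5156.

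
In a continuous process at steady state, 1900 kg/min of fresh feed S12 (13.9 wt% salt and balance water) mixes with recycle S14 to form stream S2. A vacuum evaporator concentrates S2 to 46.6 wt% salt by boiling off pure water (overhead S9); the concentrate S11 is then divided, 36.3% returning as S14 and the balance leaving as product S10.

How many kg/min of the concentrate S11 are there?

889.7 kg/min

Overall salt balance (none leaves overhead): salt in fresh feed = salt in product, i.e. 1900×0.139 = (1−0.363)·S11·0.466.
S11 = 264.1/(0.466×0.637) = 889.7 kg/min.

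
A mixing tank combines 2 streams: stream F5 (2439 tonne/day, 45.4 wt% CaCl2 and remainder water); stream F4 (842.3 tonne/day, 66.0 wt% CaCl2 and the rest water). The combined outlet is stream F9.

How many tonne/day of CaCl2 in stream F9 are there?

CaCl2 out = CaCl2 in = 2439×0.454 + 842.3×0.660 = 1663.2 tonne/day.

1663 tonne/day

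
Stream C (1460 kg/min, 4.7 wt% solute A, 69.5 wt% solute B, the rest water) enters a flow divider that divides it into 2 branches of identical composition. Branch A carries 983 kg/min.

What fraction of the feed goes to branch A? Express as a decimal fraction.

0.673

Fraction to A = 983/1460 = 0.6733.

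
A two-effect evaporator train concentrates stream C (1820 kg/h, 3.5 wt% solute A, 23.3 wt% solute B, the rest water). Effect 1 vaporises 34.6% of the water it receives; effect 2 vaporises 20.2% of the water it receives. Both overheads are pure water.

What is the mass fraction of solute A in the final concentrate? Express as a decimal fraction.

water in feed = 1820×0.732 = 1332.2 kg/h.
After stage 1: water left = (1−0.346)×1332.2 = 871.28; stream total = 1359 kg/h.
After stage 2: water left = (1−0.202)×871.28 = 695.29; final concentrate = 1183 kg/h.
solute A fraction = 63.7/1183 = 0.054.

0.054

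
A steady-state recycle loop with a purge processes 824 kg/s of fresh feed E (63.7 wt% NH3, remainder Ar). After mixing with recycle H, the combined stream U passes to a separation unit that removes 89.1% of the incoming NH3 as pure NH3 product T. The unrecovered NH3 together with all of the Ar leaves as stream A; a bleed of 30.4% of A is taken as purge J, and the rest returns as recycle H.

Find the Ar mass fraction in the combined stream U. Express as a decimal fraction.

Ar enters only via E and leaves only via the purge: 824×0.363 = 0.304×(Ar in A), and the separation unit passes all Ar, so Ar in U = Ar in A = 983.92 kg/s.
NH3 in U: m_A = 824×0.637 + (1−0.304)·(1−0.891)·m_A, so m_A = 524.89/0.9241 = 567.98 kg/s.
U = 567.98 + 983.92 = 1551.9 kg/s.
Ar fraction in U = 983.92/1551.9 = 0.6340.

0.6340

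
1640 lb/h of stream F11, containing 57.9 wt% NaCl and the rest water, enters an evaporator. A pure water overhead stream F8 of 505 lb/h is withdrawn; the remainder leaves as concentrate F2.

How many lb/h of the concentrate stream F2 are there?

Concentrate = 1640 − 505 = 1135 lb/h.

1135 lb/h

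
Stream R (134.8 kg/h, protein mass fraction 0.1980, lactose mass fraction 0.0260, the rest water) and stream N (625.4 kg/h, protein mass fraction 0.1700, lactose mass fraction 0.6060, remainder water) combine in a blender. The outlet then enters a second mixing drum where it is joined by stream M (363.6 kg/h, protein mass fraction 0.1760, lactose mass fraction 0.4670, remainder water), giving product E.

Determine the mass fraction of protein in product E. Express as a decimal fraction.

0.1753

Overall, product flow = 1123.8 kg/h.
protein in = 134.8×0.198 + 625.4×0.170 + 363.6×0.176 = 197 kg/h.
protein fraction in E = 0.1753.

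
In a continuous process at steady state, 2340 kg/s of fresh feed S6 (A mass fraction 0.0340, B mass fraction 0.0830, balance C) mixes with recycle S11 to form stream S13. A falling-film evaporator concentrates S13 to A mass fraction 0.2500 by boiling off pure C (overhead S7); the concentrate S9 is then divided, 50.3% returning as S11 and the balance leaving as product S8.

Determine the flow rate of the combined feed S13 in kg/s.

2662 kg/s

Overall A balance (none leaves overhead): A in fresh feed = A in product, i.e. 2340×0.034 = (1−0.503)·S9·0.250.
S9 = 79.56/(0.250×0.497) = 640.32 kg/s.
Recycle S11 = 0.503×640.32 = 322.08 kg/s.
Combined feed S13 = 2340 + 322.08 = 2662.1 kg/s.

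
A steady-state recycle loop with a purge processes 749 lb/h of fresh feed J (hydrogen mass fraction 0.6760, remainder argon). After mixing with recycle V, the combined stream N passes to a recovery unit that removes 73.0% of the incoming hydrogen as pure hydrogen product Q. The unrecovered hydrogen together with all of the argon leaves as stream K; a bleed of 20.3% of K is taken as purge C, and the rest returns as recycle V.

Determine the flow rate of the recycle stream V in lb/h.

argon enters only via J and leaves only via the purge: 749×0.324 = 0.203×(argon in K), and the recovery unit passes all argon, so argon in N = argon in K = 1195.4 lb/h.
hydrogen in N: m_A = 749×0.676 + (1−0.203)·(1−0.730)·m_A, so m_A = 506.32/0.7848 = 645.15 lb/h.
K = (1−0.730)×645.15 + 1195.4 = 1369.6 lb/h.
Recycle V = (1−0.203)×1369.6 = 1091.6 lb/h.

1092 lb/h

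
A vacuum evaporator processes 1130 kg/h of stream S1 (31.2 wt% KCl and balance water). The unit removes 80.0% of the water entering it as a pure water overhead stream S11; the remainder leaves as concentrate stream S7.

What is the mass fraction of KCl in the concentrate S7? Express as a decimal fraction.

0.694

KCl is not removed: 1130×0.312 = 352.56 kg/h of KCl enters S7.
water entering = 1130×0.688 = 777.44 kg/h; overhead removed = 0.800×777.44 = 621.95 kg/h.
Concentrate = 1130 − 621.95 = 508.05 kg/h.
Mass fraction = 352.56/508.05 = 0.694.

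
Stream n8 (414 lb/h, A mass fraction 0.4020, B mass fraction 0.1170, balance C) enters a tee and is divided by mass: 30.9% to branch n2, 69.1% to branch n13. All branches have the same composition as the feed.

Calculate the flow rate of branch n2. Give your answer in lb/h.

127.9 lb/h

Branch n2 flow = 0.309×414 = 127.93 lb/h.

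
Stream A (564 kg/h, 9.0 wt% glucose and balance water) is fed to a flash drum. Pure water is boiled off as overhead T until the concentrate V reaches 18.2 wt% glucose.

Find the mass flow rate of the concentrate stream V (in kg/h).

278.9 kg/h

glucose is conserved: 564×0.090 = 50.76 kg/h all reports to the concentrate.
Concentrate = 50.76/(target fraction) = 278.9 kg/h.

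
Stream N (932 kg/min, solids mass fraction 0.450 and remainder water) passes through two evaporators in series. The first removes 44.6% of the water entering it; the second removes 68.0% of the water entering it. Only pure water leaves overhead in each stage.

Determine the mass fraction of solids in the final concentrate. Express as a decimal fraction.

water in feed = 932×0.550 = 512.6 kg/min.
After stage 1: water left = (1−0.446)×512.6 = 283.98; stream total = 703.38 kg/min.
After stage 2: water left = (1−0.680)×283.98 = 90.874; final concentrate = 510.27 kg/min.
solids fraction = 419.4/510.27 = 0.822.

0.822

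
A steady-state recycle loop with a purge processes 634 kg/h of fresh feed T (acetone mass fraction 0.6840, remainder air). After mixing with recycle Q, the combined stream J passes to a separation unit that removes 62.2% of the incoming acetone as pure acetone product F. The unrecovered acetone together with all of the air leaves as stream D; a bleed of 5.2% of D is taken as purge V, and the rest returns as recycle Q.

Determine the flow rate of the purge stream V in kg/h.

213.6 kg/h

air enters only via T and leaves only via the purge: 634×0.316 = 0.052×(air in D), and the separation unit passes all air, so air in J = air in D = 3852.8 kg/h.
acetone in J: m_A = 634×0.684 + (1−0.052)·(1−0.622)·m_A, so m_A = 433.66/0.6417 = 675.84 kg/h.
D = (1−0.622)×675.84 + 3852.8 = 4108.2 kg/h.
Purge V = 0.052×4108.2 = 213.63 kg/h.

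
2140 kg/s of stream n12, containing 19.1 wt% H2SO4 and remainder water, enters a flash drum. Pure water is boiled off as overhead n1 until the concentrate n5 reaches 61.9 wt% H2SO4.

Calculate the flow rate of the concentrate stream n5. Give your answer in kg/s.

H2SO4 is conserved: 2140×0.191 = 408.74 kg/s all reports to the concentrate.
Concentrate = 408.74/(target fraction) = 660.32 kg/s.

660.3 kg/s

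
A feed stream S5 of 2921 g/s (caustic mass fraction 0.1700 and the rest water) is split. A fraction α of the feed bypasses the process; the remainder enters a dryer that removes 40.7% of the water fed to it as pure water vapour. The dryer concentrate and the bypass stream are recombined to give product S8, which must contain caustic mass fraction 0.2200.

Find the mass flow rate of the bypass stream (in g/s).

955.8 g/s

All 2921×0.170 = 496.57 g/s of caustic reaches S8, so S8 = 496.57/0.220 = 2257.1 g/s and vapour = 663.86 g/s.
The evaporator receives (1−α)·2921 of feed at 0.830 water and removes 0.407 of that water:
0.407×0.830×(1−α)×2921 = 663.86
(1−α) = 663.86/986.74 = 0.6728;  α = 0.3272.
Bypass flow = 0.3272×2921 = 955.8 g/s.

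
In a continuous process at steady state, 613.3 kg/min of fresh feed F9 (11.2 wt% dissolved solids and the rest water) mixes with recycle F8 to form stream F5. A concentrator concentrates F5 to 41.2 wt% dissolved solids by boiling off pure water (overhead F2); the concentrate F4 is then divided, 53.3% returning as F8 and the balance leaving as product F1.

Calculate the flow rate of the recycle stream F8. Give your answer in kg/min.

Overall dissolved solids balance (none leaves overhead): dissolved solids in fresh feed = dissolved solids in product, i.e. 613.3×0.112 = (1−0.533)·F4·0.412.
F4 = 68.69/(0.412×0.467) = 357.01 kg/min.
Recycle F8 = 0.533×357.01 = 190.28 kg/min.

190.3 kg/min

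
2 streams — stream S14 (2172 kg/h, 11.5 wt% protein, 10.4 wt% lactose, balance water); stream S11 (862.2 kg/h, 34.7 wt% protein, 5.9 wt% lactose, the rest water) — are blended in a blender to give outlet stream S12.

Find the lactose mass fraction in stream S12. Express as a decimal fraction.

Total flow out = 2172 + 862.2 = 3034.2 kg/h.
lactose in = 2172×0.104 + 862.2×0.059 = 276.76 kg/h.
lactose mass fraction in S12 = 276.76/3034.2 = 0.091.

0.091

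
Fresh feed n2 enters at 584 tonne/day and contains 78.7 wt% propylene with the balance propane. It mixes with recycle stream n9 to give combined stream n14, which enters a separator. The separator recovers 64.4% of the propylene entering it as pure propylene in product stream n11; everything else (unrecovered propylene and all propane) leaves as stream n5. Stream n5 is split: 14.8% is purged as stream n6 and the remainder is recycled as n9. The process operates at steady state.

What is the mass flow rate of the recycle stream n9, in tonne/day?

916.2 tonne/day

propane enters only via n2 and leaves only via the purge: 584×0.213 = 0.148×(propane in n5), and the separator passes all propane, so propane in n14 = propane in n5 = 840.49 tonne/day.
propylene in n14: m_A = 584×0.787 + (1−0.148)·(1−0.644)·m_A, so m_A = 459.61/0.6967 = 659.7 tonne/day.
n5 = (1−0.644)×659.7 + 840.49 = 1075.3 tonne/day.
Recycle n9 = (1−0.148)×1075.3 = 916.19 tonne/day.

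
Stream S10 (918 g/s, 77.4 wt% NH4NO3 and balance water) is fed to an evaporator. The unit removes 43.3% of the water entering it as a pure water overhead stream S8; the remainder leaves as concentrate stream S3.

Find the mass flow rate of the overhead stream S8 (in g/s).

water entering = 918×0.226 = 207.47 g/s; overhead removed = 0.433×207.47 = 89.834 g/s.

89.83 g/s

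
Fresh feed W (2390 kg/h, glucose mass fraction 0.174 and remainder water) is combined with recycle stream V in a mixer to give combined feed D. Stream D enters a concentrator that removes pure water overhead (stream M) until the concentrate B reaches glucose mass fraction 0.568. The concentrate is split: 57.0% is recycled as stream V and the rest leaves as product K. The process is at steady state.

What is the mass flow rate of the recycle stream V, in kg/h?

Overall glucose balance (none leaves overhead): glucose in fresh feed = glucose in product, i.e. 2390×0.174 = (1−0.570)·B·0.568.
B = 415.86/(0.568×0.430) = 1702.7 kg/h.
Recycle V = 0.570×1702.7 = 970.52 kg/h.

970.5 kg/h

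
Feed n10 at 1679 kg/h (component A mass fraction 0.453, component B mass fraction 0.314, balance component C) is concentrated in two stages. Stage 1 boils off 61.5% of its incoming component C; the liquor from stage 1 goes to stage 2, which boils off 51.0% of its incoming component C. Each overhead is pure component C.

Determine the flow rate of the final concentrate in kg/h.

component C in feed = 1679×0.233 = 391.21 kg/h.
After stage 1: component C left = (1−0.615)×391.21 = 150.61; stream total = 1438.4 kg/h.
After stage 2: component C left = (1−0.510)×150.61 = 73.801; final concentrate = 1361.6 kg/h.

1362 kg/h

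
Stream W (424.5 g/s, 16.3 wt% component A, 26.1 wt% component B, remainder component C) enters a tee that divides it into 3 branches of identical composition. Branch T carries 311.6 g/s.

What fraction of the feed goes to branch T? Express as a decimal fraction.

Fraction to T = 311.6/424.5 = 0.7340.

0.734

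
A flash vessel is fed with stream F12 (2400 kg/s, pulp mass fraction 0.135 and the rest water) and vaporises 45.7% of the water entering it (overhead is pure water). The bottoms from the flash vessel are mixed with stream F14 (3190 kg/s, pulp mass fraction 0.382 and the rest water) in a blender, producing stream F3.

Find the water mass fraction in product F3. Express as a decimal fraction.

Vapour removed = 0.457×0.865×2400 = 948.73 kg/s; concentrate = 1451.3 kg/s.
water reaching the mixer = 1127.3 (from concentrate) + 3190×0.618 = 3098.7 kg/s.
Product flow = 1451.3 + 3190 = 4641.3 kg/s; water fraction = 0.668.

0.668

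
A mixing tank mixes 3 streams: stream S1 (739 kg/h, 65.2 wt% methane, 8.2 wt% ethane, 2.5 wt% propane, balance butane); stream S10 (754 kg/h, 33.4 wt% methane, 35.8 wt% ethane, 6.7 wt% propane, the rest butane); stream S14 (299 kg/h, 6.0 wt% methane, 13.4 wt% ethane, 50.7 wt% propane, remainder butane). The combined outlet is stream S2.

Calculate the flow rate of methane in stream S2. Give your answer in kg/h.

751.6 kg/h

methane out = methane in = 739×0.652 + 754×0.334 + 299×0.060 = 751.6 kg/h.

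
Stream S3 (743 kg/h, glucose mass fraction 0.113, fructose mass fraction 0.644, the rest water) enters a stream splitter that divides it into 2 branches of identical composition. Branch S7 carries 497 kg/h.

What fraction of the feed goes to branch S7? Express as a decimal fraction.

0.669

Fraction to S7 = 497/743 = 0.6689.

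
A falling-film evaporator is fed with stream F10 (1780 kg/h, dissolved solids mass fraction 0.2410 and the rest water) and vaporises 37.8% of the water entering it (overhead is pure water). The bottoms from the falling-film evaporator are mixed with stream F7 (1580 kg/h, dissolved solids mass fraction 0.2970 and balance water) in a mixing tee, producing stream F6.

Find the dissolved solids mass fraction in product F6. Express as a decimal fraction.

Vapour removed = 0.378×0.759×1780 = 510.69 kg/h; concentrate = 1269.3 kg/h.
dissolved solids reaching the mixer = 428.98 (from concentrate) + 1580×0.297 = 898.24 kg/h.
Product flow = 1269.3 + 1580 = 2849.3 kg/h; dissolved solids fraction = 0.3152.

0.3152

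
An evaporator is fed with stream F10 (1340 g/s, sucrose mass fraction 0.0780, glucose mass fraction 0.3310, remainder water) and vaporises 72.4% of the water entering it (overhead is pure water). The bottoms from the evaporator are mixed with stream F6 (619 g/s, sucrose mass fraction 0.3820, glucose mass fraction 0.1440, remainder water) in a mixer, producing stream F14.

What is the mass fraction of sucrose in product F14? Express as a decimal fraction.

Vapour removed = 0.724×0.591×1340 = 573.36 g/s; concentrate = 766.64 g/s.
sucrose reaching the mixer = 104.52 (from concentrate) + 619×0.382 = 340.98 g/s.
Product flow = 766.64 + 619 = 1385.6 g/s; sucrose fraction = 0.2461.

0.2461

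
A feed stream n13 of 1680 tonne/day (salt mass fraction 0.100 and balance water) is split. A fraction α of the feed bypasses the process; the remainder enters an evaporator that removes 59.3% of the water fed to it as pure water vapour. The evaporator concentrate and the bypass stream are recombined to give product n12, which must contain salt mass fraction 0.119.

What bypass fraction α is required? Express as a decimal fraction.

0.701

All 1680×0.100 = 168 tonne/day of salt reaches n12, so n12 = 168/0.119 = 1411.8 tonne/day and vapour = 268.24 tonne/day.
The evaporator receives (1−α)·1680 of feed at 0.900 water and removes 0.593 of that water:
0.593×0.900×(1−α)×1680 = 268.24
(1−α) = 268.24/896.62 = 0.2992;  α = 0.7008.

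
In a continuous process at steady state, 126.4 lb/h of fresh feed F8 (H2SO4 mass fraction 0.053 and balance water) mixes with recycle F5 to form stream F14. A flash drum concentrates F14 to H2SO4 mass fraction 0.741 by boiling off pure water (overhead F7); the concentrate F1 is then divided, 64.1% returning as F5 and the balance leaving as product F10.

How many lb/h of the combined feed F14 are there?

Overall H2SO4 balance (none leaves overhead): H2SO4 in fresh feed = H2SO4 in product, i.e. 126.4×0.053 = (1−0.641)·F1·0.741.
F1 = 6.6992/(0.741×0.359) = 25.183 lb/h.
Recycle F5 = 0.641×25.183 = 16.142 lb/h.
Combined feed F14 = 126.4 + 16.142 = 142.54 lb/h.

142.5 lb/h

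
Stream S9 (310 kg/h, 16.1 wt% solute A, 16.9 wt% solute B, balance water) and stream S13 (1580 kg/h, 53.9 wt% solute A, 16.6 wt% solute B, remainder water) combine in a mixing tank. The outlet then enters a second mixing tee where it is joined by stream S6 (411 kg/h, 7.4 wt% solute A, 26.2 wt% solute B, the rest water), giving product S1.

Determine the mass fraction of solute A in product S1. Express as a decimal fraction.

Overall, product flow = 2301 kg/h.
solute A in = 310×0.161 + 1580×0.539 + 411×0.074 = 931.94 kg/h.
solute A fraction in S1 = 0.405.

0.405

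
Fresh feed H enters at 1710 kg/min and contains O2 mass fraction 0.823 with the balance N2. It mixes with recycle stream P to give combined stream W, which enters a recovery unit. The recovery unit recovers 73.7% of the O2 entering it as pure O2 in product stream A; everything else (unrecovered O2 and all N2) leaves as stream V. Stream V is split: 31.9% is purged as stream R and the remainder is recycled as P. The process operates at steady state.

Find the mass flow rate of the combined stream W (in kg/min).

N2 enters only via H and leaves only via the purge: 1710×0.177 = 0.319×(N2 in V), and the recovery unit passes all N2, so N2 in W = N2 in V = 948.81 kg/min.
O2 in W: m_A = 1710×0.823 + (1−0.319)·(1−0.737)·m_A, so m_A = 1407.3/0.8209 = 1714.4 kg/min.
W = 1714.4 + 948.81 = 2663.2 kg/min.

2663 kg/min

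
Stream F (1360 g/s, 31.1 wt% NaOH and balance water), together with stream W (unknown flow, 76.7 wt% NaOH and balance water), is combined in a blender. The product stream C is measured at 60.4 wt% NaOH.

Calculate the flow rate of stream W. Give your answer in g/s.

Let W be the unknown flow. Total out = 1360 + W.
NaOH balance: 422.96 + 0.767·W = 0.604·(1360 + W)
(0.767 − 0.604)·W = 0.604×1360 − 422.96 = 398.48
W = 398.48 / 0.163 = 2444.7 g/s

2445 g/s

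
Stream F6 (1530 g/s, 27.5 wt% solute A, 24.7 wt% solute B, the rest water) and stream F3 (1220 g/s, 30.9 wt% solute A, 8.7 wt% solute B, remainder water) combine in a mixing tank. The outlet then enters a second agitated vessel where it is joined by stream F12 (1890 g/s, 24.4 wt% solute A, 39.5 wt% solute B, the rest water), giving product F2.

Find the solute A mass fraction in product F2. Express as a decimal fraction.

0.271

Overall, product flow = 4640 g/s.
solute A in = 1530×0.275 + 1220×0.309 + 1890×0.244 = 1258.9 g/s.
solute A fraction in F2 = 0.271.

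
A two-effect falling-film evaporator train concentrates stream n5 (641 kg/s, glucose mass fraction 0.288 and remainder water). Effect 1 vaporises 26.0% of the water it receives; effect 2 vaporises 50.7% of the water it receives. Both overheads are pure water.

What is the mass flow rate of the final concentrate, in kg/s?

351.1 kg/s

water in feed = 641×0.712 = 456.39 kg/s.
After stage 1: water left = (1−0.260)×456.39 = 337.73; stream total = 522.34 kg/s.
After stage 2: water left = (1−0.507)×337.73 = 166.5; final concentrate = 351.11 kg/s.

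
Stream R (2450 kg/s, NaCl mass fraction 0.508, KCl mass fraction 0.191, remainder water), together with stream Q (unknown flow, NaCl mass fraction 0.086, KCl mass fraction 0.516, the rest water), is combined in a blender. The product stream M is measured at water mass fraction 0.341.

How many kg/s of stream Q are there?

Let Q be the unknown flow. Total out = 2450 + Q.
water balance: 737.45 + 0.398·Q = 0.341·(2450 + Q)
(0.398 − 0.341)·Q = 0.341×2450 − 737.45 = 98
Q = 98 / 0.057 = 1719.3 kg/s

1719 kg/s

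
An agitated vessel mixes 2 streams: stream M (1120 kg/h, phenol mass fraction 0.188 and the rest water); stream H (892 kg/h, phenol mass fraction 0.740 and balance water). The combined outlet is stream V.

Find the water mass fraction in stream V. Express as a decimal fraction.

0.567

Total flow out = 1120 + 892 = 2012 kg/h.
water in = 1120×0.812 + 892×0.260 = 1141.4 kg/h.
water mass fraction in V = 1141.4/2012 = 0.567.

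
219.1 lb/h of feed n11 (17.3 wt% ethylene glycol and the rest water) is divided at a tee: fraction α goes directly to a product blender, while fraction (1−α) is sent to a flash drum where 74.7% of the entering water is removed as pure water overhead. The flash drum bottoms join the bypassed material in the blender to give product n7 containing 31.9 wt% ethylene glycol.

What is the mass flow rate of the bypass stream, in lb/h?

All 219.1×0.173 = 37.904 lb/h of ethylene glycol reaches n7, so n7 = 37.904/0.319 = 118.82 lb/h and vapour = 100.28 lb/h.
The evaporator receives (1−α)·219.1 of feed at 0.827 water and removes 0.747 of that water:
0.747×0.827×(1−α)×219.1 = 100.28
(1−α) = 100.28/135.35 = 0.7409;  α = 0.2591.
Bypass flow = 0.2591×219.1 = 56.778 lb/h.

56.78 lb/h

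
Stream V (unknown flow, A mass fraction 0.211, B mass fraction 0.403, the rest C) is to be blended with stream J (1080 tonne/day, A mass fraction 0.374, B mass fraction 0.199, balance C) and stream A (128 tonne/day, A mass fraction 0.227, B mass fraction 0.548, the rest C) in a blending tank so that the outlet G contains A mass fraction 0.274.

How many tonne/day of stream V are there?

1619 tonne/day

Let V be the unknown flow. Total out = 1208 + V.
A balance: 432.98 + 0.211·V = 0.274·(1208 + V)
(0.211 − 0.274)·V = 0.274×1208 − 432.98 = -101.98
V = -101.98 / -0.063 = 1618.8 tonne/day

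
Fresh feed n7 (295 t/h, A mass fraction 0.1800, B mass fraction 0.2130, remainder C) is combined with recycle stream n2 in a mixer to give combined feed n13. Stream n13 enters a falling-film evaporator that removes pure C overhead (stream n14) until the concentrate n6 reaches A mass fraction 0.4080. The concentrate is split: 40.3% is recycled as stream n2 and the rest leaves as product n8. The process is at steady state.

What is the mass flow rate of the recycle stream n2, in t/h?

Overall A balance (none leaves overhead): A in fresh feed = A in product, i.e. 295×0.180 = (1−0.403)·n6·0.408.
n6 = 53.1/(0.408×0.597) = 218 t/h.
Recycle n2 = 0.403×218 = 87.855 t/h.

87.85 t/h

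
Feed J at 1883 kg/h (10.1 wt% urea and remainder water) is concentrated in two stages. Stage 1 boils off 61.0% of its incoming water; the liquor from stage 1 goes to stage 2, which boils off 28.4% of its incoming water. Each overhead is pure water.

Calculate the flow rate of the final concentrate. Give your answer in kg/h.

662.9 kg/h

water in feed = 1883×0.899 = 1692.8 kg/h.
After stage 1: water left = (1−0.610)×1692.8 = 660.2; stream total = 850.38 kg/h.
After stage 2: water left = (1−0.284)×660.2 = 472.7; final concentrate = 662.89 kg/h.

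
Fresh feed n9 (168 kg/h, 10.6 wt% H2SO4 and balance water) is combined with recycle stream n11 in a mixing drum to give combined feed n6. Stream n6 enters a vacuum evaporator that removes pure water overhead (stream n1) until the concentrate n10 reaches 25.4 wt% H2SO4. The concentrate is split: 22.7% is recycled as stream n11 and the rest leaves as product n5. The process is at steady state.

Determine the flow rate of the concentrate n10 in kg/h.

90.7 kg/h

Overall H2SO4 balance (none leaves overhead): H2SO4 in fresh feed = H2SO4 in product, i.e. 168×0.106 = (1−0.227)·n10·0.254.
n10 = 17.808/(0.254×0.773) = 90.699 kg/h.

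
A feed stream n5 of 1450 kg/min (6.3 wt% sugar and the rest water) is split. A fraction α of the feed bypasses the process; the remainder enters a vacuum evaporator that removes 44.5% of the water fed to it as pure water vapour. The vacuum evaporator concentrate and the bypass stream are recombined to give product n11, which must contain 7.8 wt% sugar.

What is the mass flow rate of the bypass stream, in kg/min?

781.2 kg/min

All 1450×0.063 = 91.35 kg/min of sugar reaches n11, so n11 = 91.35/0.078 = 1171.2 kg/min and vapour = 278.85 kg/min.
The evaporator receives (1−α)·1450 of feed at 0.937 water and removes 0.445 of that water:
0.445×0.937×(1−α)×1450 = 278.85
(1−α) = 278.85/604.6 = 0.4612;  α = 0.5388.
Bypass flow = 0.5388×1450 = 781.25 kg/min.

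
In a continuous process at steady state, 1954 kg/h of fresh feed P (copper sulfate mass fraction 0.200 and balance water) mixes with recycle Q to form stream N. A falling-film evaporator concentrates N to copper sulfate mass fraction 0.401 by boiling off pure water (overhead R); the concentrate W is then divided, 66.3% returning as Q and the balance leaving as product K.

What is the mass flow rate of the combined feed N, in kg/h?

Overall copper sulfate balance (none leaves overhead): copper sulfate in fresh feed = copper sulfate in product, i.e. 1954×0.200 = (1−0.663)·W·0.401.
W = 390.8/(0.401×0.337) = 2891.9 kg/h.
Recycle Q = 0.663×2891.9 = 1917.3 kg/h.
Combined feed N = 1954 + 1917.3 = 3871.3 kg/h.

3871 kg/h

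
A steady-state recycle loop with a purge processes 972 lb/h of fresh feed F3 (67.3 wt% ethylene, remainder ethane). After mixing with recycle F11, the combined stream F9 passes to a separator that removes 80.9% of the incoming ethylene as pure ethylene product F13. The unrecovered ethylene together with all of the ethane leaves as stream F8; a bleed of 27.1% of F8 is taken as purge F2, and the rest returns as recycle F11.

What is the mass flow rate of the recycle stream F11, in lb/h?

ethane enters only via F3 and leaves only via the purge: 972×0.327 = 0.271×(ethane in F8), and the separator passes all ethane, so ethane in F9 = ethane in F8 = 1172.9 lb/h.
ethylene in F9: m_A = 972×0.673 + (1−0.271)·(1−0.809)·m_A, so m_A = 654.16/0.8608 = 759.97 lb/h.
F8 = (1−0.809)×759.97 + 1172.9 = 1318 lb/h.
Recycle F11 = (1−0.271)×1318 = 960.83 lb/h.

960.8 lb/h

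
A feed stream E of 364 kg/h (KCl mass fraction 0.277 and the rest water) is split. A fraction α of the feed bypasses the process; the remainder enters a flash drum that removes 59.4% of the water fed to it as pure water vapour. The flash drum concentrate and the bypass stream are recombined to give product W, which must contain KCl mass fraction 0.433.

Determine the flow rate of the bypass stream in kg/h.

58.64 kg/h

All 364×0.277 = 100.83 kg/h of KCl reaches W, so W = 100.83/0.433 = 232.86 kg/h and vapour = 131.14 kg/h.
The evaporator receives (1−α)·364 of feed at 0.723 water and removes 0.594 of that water:
0.594×0.723×(1−α)×364 = 131.14
(1−α) = 131.14/156.32 = 0.8389;  α = 0.1611.
Bypass flow = 0.1611×364 = 58.639 kg/h.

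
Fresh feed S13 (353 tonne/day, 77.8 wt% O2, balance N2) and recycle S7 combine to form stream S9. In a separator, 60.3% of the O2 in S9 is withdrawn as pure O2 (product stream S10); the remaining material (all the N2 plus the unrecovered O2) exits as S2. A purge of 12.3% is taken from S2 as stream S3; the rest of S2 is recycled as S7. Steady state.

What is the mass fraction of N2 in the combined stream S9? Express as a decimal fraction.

0.6019

N2 enters only via S13 and leaves only via the purge: 353×0.222 = 0.123×(N2 in S2), and the separator passes all N2, so N2 in S9 = N2 in S2 = 637.12 tonne/day.
O2 in S9: m_A = 353×0.778 + (1−0.123)·(1−0.603)·m_A, so m_A = 274.63/0.6518 = 421.33 tonne/day.
S9 = 421.33 + 637.12 = 1058.4 tonne/day.
N2 fraction in S9 = 637.12/1058.4 = 0.6019.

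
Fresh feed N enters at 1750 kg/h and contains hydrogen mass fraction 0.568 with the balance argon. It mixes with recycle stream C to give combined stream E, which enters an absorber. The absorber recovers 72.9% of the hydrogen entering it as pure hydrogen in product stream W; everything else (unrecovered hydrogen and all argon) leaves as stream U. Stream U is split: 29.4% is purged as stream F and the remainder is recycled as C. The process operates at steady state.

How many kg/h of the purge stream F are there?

argon enters only via N and leaves only via the purge: 1750×0.432 = 0.294×(argon in U), and the absorber passes all argon, so argon in E = argon in U = 2571.4 kg/h.
hydrogen in E: m_A = 1750×0.568 + (1−0.294)·(1−0.729)·m_A, so m_A = 994/0.8087 = 1229.2 kg/h.
U = (1−0.729)×1229.2 + 2571.4 = 2904.5 kg/h.
Purge F = 0.294×2904.5 = 853.93 kg/h.

853.9 kg/h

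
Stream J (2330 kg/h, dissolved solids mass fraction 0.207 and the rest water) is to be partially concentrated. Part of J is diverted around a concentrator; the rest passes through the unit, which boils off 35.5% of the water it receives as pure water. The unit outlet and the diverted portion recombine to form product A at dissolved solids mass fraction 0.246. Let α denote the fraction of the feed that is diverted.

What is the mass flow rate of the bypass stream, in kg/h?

1018 kg/h

All 2330×0.207 = 482.31 kg/h of dissolved solids reaches A, so A = 482.31/0.246 = 1960.6 kg/h and vapour = 369.39 kg/h.
The evaporator receives (1−α)·2330 of feed at 0.793 water and removes 0.355 of that water:
0.355×0.793×(1−α)×2330 = 369.39
(1−α) = 369.39/655.93 = 0.5632;  α = 0.4368.
Bypass flow = 0.4368×2330 = 1017.8 kg/h.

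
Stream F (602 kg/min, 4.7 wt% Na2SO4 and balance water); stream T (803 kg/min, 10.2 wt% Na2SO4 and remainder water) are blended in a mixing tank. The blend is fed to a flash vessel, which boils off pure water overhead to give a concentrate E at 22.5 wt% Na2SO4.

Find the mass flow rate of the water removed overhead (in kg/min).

Na2SO4 entering = 602×0.047 + 803×0.102 = 110.2 kg/min.
All Na2SO4 reports to E, so E = 110.2/0.225 = 489.78 kg/min.
Total feed = 1405 kg/min; overhead = 1405 − 489.78 = 915.22 kg/min.

915.2 kg/min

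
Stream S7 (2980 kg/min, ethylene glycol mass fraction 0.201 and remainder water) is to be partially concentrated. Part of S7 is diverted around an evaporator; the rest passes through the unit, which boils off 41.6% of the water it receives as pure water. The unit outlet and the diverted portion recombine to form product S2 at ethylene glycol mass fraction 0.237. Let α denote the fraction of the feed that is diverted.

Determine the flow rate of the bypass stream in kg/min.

All 2980×0.201 = 598.98 kg/min of ethylene glycol reaches S2, so S2 = 598.98/0.237 = 2527.3 kg/min and vapour = 452.66 kg/min.
The evaporator receives (1−α)·2980 of feed at 0.799 water and removes 0.416 of that water:
0.416×0.799×(1−α)×2980 = 452.66
(1−α) = 452.66/990.5 = 0.4570;  α = 0.5430.
Bypass flow = 0.5430×2980 = 1618.1 kg/min.

1618 kg/min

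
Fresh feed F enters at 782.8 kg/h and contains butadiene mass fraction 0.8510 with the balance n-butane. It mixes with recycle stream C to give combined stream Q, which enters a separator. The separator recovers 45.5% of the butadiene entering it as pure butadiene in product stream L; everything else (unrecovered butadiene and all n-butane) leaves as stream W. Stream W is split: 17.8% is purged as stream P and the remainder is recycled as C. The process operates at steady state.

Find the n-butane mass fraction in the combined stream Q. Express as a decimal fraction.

n-butane enters only via F and leaves only via the purge: 782.8×0.149 = 0.178×(n-butane in W), and the separator passes all n-butane, so n-butane in Q = n-butane in W = 655.27 kg/h.
butadiene in Q: m_A = 782.8×0.851 + (1−0.178)·(1−0.455)·m_A, so m_A = 666.16/0.5520 = 1206.8 kg/h.
Q = 1206.8 + 655.27 = 1862.1 kg/h.
n-butane fraction in Q = 655.27/1862.1 = 0.3519.

0.3519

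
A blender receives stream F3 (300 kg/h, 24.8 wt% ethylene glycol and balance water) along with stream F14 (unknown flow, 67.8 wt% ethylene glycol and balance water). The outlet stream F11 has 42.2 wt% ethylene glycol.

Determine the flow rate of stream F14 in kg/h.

Let F14 be the unknown flow. Total out = 300 + F14.
ethylene glycol balance: 74.4 + 0.678·F14 = 0.422·(300 + F14)
(0.678 − 0.422)·F14 = 0.422×300 − 74.4 = 52.2
F14 = 52.2 / 0.256 = 203.91 kg/h

203.9 kg/h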